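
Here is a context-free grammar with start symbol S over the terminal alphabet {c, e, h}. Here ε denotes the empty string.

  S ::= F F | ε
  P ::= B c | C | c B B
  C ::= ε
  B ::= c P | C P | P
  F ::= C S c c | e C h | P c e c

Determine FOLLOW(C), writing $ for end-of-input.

{c, e, h}

FIRST(C) = {ε}
FIRST(S) = {ε, c, e}  (via F F)
FIRST(P) = {ε, c}  (via B c, C)
FIRST(B) = {ε, c}  (via C P, P)
FIRST(F) = {c, e}  (via C S c c, P c e c)
FOLLOW(S) includes $ since S is the start symbol.
FOLLOW(S): in F::=C S c c, S is followed by c c with FIRST {c}. Thus FOLLOW(S) = {$, c}.
FOLLOW(F): in S::=F F (occurrence 1), F is followed by F with FIRST {c, e}; in S::=F F (occurrence 2), the suffix after F is empty, so FOLLOW(F) ⊇ FOLLOW(S) = {$, c}. Thus FOLLOW(F) = {$, c, e}.
FOLLOW(P): in B::=c P, the suffix after P is empty, so FOLLOW(P) ⊇ FOLLOW(B) = {c}; in B::=C P, the suffix after P is empty, so FOLLOW(P) ⊇ FOLLOW(B) = {c}; in B::=P, the suffix after P is empty, so FOLLOW(P) ⊇ FOLLOW(B) = {c}; in F::=P c e c, P is followed by c e c with FIRST {c}. Thus FOLLOW(P) = {c}.
FOLLOW(B): in P::=B c, B is followed by c with FIRST {c}; in P::=c B B (occurrence 1), B is followed by B with FIRST {ε, c}; in P::=c B B (occurrence 1), the suffix after B is nullable, so FOLLOW(B) ⊇ FOLLOW(P) = {c}; in P::=c B B (occurrence 2), the suffix after B is empty, so FOLLOW(B) ⊇ FOLLOW(P) = {c}. Thus FOLLOW(B) = {c}.
FOLLOW(C): in P::=C, the suffix after C is empty, so FOLLOW(C) ⊇ FOLLOW(P) = {c}; in B::=C P, C is followed by P with FIRST {ε, c}; in B::=C P, the suffix after C is nullable, so FOLLOW(C) ⊇ FOLLOW(B) = {c}; in F::=C S c c, C is followed by S c c with FIRST {c, e}; in F::=e C h, C is followed by h with FIRST {h}. Thus FOLLOW(C) = {c, e, h}.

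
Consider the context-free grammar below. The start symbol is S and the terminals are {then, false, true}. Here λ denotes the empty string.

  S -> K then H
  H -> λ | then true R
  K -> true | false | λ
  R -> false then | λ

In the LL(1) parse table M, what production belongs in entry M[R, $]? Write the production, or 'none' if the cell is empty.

R -> λ

FIRST(H) = {λ, then}
FIRST(K) = {λ, false, true}
FIRST(R) = {λ, false}
FIRST(S) = {false, then, true}  (via K then H)
FOLLOW(S) includes $ since S is the start symbol.
FOLLOW(H): in S->K then H, the suffix after H is empty, so FOLLOW(H) ⊇ FOLLOW(S) = {$}. Thus FOLLOW(H) = {$}.
FOLLOW(R): in H->then true R, the suffix after R is empty, so FOLLOW(R) ⊇ FOLLOW(H) = {$}. Thus FOLLOW(R) = {$}.
For R -> false then: FIRST(false then) = {false}, so it goes in M[R, t] for t ∈ {false}.
For R -> λ: FIRST(λ) = {λ}, so it goes in M[R, t] for t ∈ {}; since λ ∈ FIRST, also for every t ∈ FOLLOW(R) = {$}.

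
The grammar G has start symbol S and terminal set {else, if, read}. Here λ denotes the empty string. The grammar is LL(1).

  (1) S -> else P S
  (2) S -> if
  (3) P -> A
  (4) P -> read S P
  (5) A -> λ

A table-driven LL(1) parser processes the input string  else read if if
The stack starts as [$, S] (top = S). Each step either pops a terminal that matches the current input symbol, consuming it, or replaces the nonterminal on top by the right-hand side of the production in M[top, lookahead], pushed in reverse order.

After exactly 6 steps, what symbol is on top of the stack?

     Stack         Input              Action
  1  $ S           else read if if $  expand S -> else P S
  2  $ S P else    else read if if $  match else
  3  $ S P         read if if $       expand P -> read S P
  4  $ S P S read  read if if $       match read
  5  $ S P S       if if $            expand S -> if
  6  $ S P if      if if $            match if
Stack after step 6: $ S P (top = P).

P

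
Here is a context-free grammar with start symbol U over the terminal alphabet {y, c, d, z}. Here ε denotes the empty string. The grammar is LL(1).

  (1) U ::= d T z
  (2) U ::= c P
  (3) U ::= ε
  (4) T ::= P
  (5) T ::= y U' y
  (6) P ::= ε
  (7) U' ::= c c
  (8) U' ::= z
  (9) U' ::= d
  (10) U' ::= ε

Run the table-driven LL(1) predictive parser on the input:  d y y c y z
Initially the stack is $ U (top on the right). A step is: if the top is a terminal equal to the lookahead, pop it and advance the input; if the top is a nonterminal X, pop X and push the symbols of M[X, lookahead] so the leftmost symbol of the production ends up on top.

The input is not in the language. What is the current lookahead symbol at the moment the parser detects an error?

step 1: stack=$ U  input=d y y c y z $  — expand U ::= d T z
step 2: stack=$ z T d  input=d y y c y z $  — match d
step 3: stack=$ z T  input=y y c y z $  — expand T ::= y U' y
step 4: stack=$ z y U' y  input=y y c y z $  — match y
step 5: stack=$ z y U'  input=y c y z $  — expand U' ::= ε
step 6: stack=$ z y  input=y c y z $  — match y
step 7: stack=$ z  input=c y z $  — error: top is terminal z but lookahead is c

c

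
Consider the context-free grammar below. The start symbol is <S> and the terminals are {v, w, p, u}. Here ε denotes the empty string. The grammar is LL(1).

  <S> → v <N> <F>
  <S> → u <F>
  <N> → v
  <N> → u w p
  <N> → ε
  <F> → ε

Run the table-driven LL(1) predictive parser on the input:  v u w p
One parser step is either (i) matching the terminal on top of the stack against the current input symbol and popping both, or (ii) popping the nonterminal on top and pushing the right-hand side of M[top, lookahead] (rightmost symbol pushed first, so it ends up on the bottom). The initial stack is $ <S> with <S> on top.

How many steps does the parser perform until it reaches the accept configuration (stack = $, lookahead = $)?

7

     Stack        Input      Action
  1  $ <S>        v u w p $  expand <S> → v <N> <F>
  2  $ <F> <N> v  v u w p $  match v
  3  $ <F> <N>    u w p $    expand <N> → u w p
  4  $ <F> p w u  u w p $    match u
  5  $ <F> p w    w p $      match w
  6  $ <F> p      p $        match p
  7  $ <F>        $          expand <F> → ε
Accept reached after 7 steps.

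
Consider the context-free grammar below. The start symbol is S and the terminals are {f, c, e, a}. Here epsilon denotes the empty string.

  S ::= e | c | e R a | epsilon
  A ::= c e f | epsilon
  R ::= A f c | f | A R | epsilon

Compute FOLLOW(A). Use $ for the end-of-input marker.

{a, c, f}

FIRST(S): from S::=e we get {e}; from S::=c we get {c}; from S::=e R a we get {e}; from S::=epsilon we get {epsilon}. So FIRST(S) = {epsilon, c, e}.
FIRST(A): from A::=c e f we get {c}; from A::=epsilon we get {epsilon}. So FIRST(A) = {epsilon, c}.
FIRST(R): from R::=A f c we get {c, f}; from R::=f we get {f}; from R::=A R we get {epsilon, c, f}; from R::=epsilon we get {epsilon}. So FIRST(R) = {epsilon, c, f}.
FOLLOW(S) includes $ since S is the start symbol.
FOLLOW(S): S appears on no right-hand side. Thus FOLLOW(S) = {$}.
FOLLOW(R): in S::=e R a, R is followed by a with FIRST {a}; in R::=A R, the suffix after R is empty (adds nothing new). Thus FOLLOW(R) = {a}.
FOLLOW(A): in R::=A f c, A is followed by f c with FIRST {f}; in R::=A R, A is followed by R with FIRST {epsilon, c, f}; in R::=A R, the suffix after A is nullable, so FOLLOW(A) ⊇ FOLLOW(R) = {a}. Thus FOLLOW(A) = {a, c, f}.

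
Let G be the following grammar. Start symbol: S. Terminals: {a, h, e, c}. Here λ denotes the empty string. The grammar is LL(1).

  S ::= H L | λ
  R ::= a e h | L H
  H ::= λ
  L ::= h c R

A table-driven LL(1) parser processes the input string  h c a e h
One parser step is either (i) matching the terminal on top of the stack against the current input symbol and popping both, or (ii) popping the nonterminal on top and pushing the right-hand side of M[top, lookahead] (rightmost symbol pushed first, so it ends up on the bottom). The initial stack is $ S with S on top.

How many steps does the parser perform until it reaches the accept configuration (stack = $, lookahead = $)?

9

step 1: stack=$ S  input=h c a e h $  — expand S ::= H L
step 2: stack=$ L H  input=h c a e h $  — expand H ::= λ
step 3: stack=$ L  input=h c a e h $  — expand L ::= h c R
step 4: stack=$ R c h  input=h c a e h $  — match h
step 5: stack=$ R c  input=c a e h $  — match c
step 6: stack=$ R  input=a e h $  — expand R ::= a e h
step 7: stack=$ h e a  input=a e h $  — match a
step 8: stack=$ h e  input=e h $  — match e
step 9: stack=$ h  input=h $  — match h
Accept reached after 9 steps.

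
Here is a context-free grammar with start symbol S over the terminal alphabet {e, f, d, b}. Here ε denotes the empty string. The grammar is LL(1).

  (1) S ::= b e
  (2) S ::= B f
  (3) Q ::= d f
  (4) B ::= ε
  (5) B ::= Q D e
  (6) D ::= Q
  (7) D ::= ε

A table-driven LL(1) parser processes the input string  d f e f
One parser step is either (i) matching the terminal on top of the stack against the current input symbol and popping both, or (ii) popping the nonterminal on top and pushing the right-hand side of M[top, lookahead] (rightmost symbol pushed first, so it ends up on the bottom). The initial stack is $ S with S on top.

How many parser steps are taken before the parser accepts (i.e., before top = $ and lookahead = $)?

step 1: stack=$ S  input=d f e f $  — expand S ::= B f
step 2: stack=$ f B  input=d f e f $  — expand B ::= Q D e
step 3: stack=$ f e D Q  input=d f e f $  — expand Q ::= d f
step 4: stack=$ f e D f d  input=d f e f $  — match d
step 5: stack=$ f e D f  input=f e f $  — match f
step 6: stack=$ f e D  input=e f $  — expand D ::= ε
step 7: stack=$ f e  input=e f $  — match e
step 8: stack=$ f  input=f $  — match f
Accept reached after 8 steps.

8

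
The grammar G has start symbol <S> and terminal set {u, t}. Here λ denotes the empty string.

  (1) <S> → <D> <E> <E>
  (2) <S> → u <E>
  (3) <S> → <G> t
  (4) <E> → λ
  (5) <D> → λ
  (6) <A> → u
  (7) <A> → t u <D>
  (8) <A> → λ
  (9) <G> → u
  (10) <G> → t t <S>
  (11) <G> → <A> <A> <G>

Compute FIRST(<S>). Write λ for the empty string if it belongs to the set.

FIRST(<E>) = {λ}
FIRST(<D>) = {λ}
FIRST(<A>) = {λ, t, u}
FIRST(<G>) = {t, u}  (via <A> <A> <G>)
FIRST(<S>) = {λ, t, u}  (via <D> <E> <E>, <G> t)

{λ, t, u}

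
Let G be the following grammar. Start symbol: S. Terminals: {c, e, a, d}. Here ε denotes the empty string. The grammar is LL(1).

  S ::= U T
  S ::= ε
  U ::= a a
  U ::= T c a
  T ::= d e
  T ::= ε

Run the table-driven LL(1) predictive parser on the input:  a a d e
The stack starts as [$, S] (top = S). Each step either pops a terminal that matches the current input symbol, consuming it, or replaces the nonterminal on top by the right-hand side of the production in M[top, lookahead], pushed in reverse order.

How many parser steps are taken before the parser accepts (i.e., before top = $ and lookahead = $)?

7

step 1: stack=$ S  input=a a d e $  — expand S ::= U T
step 2: stack=$ T U  input=a a d e $  — expand U ::= a a
step 3: stack=$ T a a  input=a a d e $  — match a
step 4: stack=$ T a  input=a d e $  — match a
step 5: stack=$ T  input=d e $  — expand T ::= d e
step 6: stack=$ e d  input=d e $  — match d
step 7: stack=$ e  input=e $  — match e
Accept reached after 7 steps.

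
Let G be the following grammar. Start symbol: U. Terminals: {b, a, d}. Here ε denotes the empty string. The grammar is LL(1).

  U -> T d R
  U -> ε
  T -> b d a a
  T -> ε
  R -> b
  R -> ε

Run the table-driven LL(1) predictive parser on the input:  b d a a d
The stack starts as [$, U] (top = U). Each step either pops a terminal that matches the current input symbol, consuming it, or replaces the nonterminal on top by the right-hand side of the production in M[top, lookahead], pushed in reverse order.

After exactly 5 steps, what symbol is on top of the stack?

step 1: stack=$ U  input=b d a a d $  — expand U -> T d R
step 2: stack=$ R d T  input=b d a a d $  — expand T -> b d a a
step 3: stack=$ R d a a d b  input=b d a a d $  — match b
step 4: stack=$ R d a a d  input=d a a d $  — match d
step 5: stack=$ R d a a  input=a a d $  — match a
Stack after step 5: $ R d a (top = a).

a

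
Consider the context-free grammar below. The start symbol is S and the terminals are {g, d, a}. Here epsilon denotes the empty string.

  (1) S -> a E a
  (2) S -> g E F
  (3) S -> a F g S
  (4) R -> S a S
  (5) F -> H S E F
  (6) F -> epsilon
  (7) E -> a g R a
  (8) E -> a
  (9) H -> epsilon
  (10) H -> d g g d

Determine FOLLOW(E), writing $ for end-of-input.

{$, a, d, g}

FIRST(S): from S->a E a we get {a}; from S->g E F we get {g}; from S->a F g S we get {a}. So FIRST(S) = {a, g}.
FIRST(E): from E->a g R a we get {a}; from E->a we get {a}. So FIRST(E) = {a}.
FIRST(H): from H->epsilon we get {epsilon}; from H->d g g d we get {d}. So FIRST(H) = {epsilon, d}.
FIRST(R): from R->S a S we get {a, g}. So FIRST(R) = {a, g}.
FIRST(F): from F->H S E F we get {a, d, g}; from F->epsilon we get {epsilon}. So FIRST(F) = {epsilon, a, d, g}.
FOLLOW(S) includes $ since S is the start symbol.
FOLLOW(R): in E->a g R a, R is followed by a with FIRST {a}. Thus FOLLOW(R) = {a}.
FOLLOW(S): in S->a F g S, the suffix after S is empty (adds nothing new); in R->S a S (occurrence 1), S is followed by a S with FIRST {a}; in R->S a S (occurrence 2), the suffix after S is empty, so FOLLOW(S) ⊇ FOLLOW(R) = {a}; in F->H S E F, S is followed by E F with FIRST {a}. Thus FOLLOW(S) = {$, a}.
FOLLOW(F): in S->g E F, the suffix after F is empty, so FOLLOW(F) ⊇ FOLLOW(S) = {$, a}; in S->a F g S, F is followed by g S with FIRST {g}; in F->H S E F, the suffix after F is empty (adds nothing new). Thus FOLLOW(F) = {$, a, g}.
FOLLOW(E): in S->a E a, E is followed by a with FIRST {a}; in S->g E F, E is followed by F with FIRST {epsilon, a, d, g}; in S->g E F, the suffix after E is nullable, so FOLLOW(E) ⊇ FOLLOW(S) = {$, a}; in F->H S E F, E is followed by F with FIRST {epsilon, a, d, g}; in F->H S E F, the suffix after E is nullable, so FOLLOW(E) ⊇ FOLLOW(F) = {$, a, g}. Thus FOLLOW(E) = {$, a, d, g}.
FOLLOW(H): in F->H S E F, H is followed by S E F with FIRST {a, g}. Thus FOLLOW(H) = {a, g}.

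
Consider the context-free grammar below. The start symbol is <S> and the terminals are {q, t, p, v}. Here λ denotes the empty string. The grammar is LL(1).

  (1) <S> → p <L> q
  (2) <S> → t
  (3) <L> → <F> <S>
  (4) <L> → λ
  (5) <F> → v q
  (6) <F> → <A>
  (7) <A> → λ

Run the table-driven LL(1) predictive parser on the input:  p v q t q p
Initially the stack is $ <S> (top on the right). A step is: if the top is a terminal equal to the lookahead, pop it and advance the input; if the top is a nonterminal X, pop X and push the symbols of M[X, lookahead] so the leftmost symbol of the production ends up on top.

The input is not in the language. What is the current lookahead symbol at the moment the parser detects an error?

p

step 1: stack=$ <S>  input=p v q t q p $  — expand <S> → p <L> q
step 2: stack=$ q <L> p  input=p v q t q p $  — match p
step 3: stack=$ q <L>  input=v q t q p $  — expand <L> → <F> <S>
step 4: stack=$ q <S> <F>  input=v q t q p $  — expand <F> → v q
step 5: stack=$ q <S> q v  input=v q t q p $  — match v
step 6: stack=$ q <S> q  input=q t q p $  — match q
step 7: stack=$ q <S>  input=t q p $  — expand <S> → t
step 8: stack=$ q t  input=t q p $  — match t
step 9: stack=$ q  input=q p $  — match q
step 10: stack=$  input=p $  — error: stack empty but input remains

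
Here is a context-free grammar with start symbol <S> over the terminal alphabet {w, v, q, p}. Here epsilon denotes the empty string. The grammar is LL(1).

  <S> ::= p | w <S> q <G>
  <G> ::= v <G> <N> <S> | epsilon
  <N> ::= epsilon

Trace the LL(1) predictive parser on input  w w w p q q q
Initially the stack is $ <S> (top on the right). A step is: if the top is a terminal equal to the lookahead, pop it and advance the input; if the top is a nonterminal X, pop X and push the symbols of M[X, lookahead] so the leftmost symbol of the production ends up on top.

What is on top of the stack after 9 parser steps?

<G>

     Stack                      Input            Action
  1  $ <S>                      w w w p q q q $  expand <S> ::= w <S> q <G>
  2  $ <G> q <S> w              w w w p q q q $  match w
  3  $ <G> q <S>                w w p q q q $    expand <S> ::= w <S> q <G>
  4  $ <G> q <G> q <S> w        w w p q q q $    match w
  5  $ <G> q <G> q <S>          w p q q q $      expand <S> ::= w <S> q <G>
  6  $ <G> q <G> q <G> q <S> w  w p q q q $      match w
  7  $ <G> q <G> q <G> q <S>    p q q q $        expand <S> ::= p
  8  $ <G> q <G> q <G> q p      p q q q $        match p
  9  $ <G> q <G> q <G> q        q q q $          match q
Stack after step 9: $ <G> q <G> q <G> (top = <G>).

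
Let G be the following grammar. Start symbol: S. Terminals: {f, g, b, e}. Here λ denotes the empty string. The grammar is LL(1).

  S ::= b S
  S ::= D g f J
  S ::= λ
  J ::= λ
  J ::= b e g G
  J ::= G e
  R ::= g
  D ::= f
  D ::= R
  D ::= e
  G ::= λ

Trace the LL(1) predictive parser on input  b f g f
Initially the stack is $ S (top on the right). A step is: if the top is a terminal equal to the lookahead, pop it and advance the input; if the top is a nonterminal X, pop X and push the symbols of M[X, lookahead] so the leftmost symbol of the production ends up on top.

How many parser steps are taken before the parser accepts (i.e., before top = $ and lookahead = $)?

8

step 1: stack=$ S  input=b f g f $  — expand S ::= b S
step 2: stack=$ S b  input=b f g f $  — match b
step 3: stack=$ S  input=f g f $  — expand S ::= D g f J
step 4: stack=$ J f g D  input=f g f $  — expand D ::= f
step 5: stack=$ J f g f  input=f g f $  — match f
step 6: stack=$ J f g  input=g f $  — match g
step 7: stack=$ J f  input=f $  — match f
step 8: stack=$ J  input=$  — expand J ::= λ
Accept reached after 8 steps.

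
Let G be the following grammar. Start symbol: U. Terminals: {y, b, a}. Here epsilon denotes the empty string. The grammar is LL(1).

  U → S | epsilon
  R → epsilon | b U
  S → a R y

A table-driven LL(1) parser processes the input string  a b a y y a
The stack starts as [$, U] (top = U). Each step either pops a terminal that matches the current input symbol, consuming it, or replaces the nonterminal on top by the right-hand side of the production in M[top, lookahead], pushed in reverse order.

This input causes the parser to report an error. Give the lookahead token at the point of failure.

      Stack      Input          Action
   1  $ U        a b a y y a $  expand U → S
   2  $ S        a b a y y a $  expand S → a R y
   3  $ y R a    a b a y y a $  match a
   4  $ y R      b a y y a $    expand R → b U
   5  $ y U b    b a y y a $    match b
   6  $ y U      a y y a $      expand U → S
   7  $ y S      a y y a $      expand S → a R y
   8  $ y y R a  a y y a $      match a
   9  $ y y R    y y a $        expand R → epsilon
  10  $ y y      y y a $        match y
  11  $ y        y a $          match y
  12  $          a $            error: stack empty but input remains

a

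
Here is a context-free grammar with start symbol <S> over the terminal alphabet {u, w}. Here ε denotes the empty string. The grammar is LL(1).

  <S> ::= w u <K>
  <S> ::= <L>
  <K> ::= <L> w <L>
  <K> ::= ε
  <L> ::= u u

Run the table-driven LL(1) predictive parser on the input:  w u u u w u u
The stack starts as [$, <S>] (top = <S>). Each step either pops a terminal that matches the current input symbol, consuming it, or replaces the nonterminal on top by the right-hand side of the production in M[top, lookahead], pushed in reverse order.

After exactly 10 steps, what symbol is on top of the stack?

step 1: stack=$ <S>  input=w u u u w u u $  — expand <S> ::= w u <K>
step 2: stack=$ <K> u w  input=w u u u w u u $  — match w
step 3: stack=$ <K> u  input=u u u w u u $  — match u
step 4: stack=$ <K>  input=u u w u u $  — expand <K> ::= <L> w <L>
step 5: stack=$ <L> w <L>  input=u u w u u $  — expand <L> ::= u u
step 6: stack=$ <L> w u u  input=u u w u u $  — match u
step 7: stack=$ <L> w u  input=u w u u $  — match u
step 8: stack=$ <L> w  input=w u u $  — match w
step 9: stack=$ <L>  input=u u $  — expand <L> ::= u u
step 10: stack=$ u u  input=u u $  — match u
Stack after step 10: $ u (top = u).

u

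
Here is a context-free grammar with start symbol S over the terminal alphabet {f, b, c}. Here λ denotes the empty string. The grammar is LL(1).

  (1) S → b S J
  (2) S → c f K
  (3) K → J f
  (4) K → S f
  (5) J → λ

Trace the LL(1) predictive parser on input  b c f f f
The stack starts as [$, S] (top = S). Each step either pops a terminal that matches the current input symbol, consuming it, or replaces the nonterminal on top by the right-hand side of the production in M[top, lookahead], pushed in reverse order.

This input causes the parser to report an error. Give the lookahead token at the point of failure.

f

step 1: stack=$ S  input=b c f f f $  — expand S → b S J
step 2: stack=$ J S b  input=b c f f f $  — match b
step 3: stack=$ J S  input=c f f f $  — expand S → c f K
step 4: stack=$ J K f c  input=c f f f $  — match c
step 5: stack=$ J K f  input=f f f $  — match f
step 6: stack=$ J K  input=f f $  — expand K → J f
step 7: stack=$ J f J  input=f f $  — expand J → λ
step 8: stack=$ J f  input=f f $  — match f
step 9: stack=$ J  input=f $  — expand J → λ
step 10: stack=$  input=f $  — error: stack empty but input remains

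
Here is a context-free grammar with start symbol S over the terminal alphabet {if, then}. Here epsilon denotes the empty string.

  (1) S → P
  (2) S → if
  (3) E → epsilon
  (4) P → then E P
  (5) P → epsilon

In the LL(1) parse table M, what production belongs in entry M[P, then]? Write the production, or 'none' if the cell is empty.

FIRST(E): from E→epsilon we get {epsilon}. So FIRST(E) = {epsilon}.
FIRST(P): from P→then E P we get {then}; from P→epsilon we get {epsilon}. So FIRST(P) = {epsilon, then}.
FIRST(S): from S→P we get {epsilon, then}; from S→if we get {if}. So FIRST(S) = {epsilon, if, then}.
FOLLOW(S) includes $ since S is the start symbol.
FOLLOW(S): S appears on no right-hand side. Thus FOLLOW(S) = {$}.
FOLLOW(P): in S→P, the suffix after P is empty, so FOLLOW(P) ⊇ FOLLOW(S) = {$}; in P→then E P, the suffix after P is empty (adds nothing new). Thus FOLLOW(P) = {$}.
For P → then E P: FIRST(then E P) = {then}, so it goes in M[P, t] for t ∈ {then}.
For P → epsilon: FIRST(epsilon) = {epsilon}, so it goes in M[P, t] for t ∈ {}; since epsilon ∈ FIRST, also for every t ∈ FOLLOW(P) = {$}.

P → then E P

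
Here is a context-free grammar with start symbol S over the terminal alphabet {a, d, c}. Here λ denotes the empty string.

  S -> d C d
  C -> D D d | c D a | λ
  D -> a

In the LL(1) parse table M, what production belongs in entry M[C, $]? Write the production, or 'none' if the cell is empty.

none

FIRST(S) = {d}
FIRST(D) = {a}
FIRST(C) = {λ, a, c}  (via D D d)
FOLLOW(S) includes $ since S is the start symbol.
FOLLOW(C): in S->d C d, C is followed by d with FIRST {d}. Thus FOLLOW(C) = {d}.
For C -> D D d: FIRST(D D d) = {a}, so it goes in M[C, t] for t ∈ {a}.
For C -> c D a: FIRST(c D a) = {c}, so it goes in M[C, t] for t ∈ {c}.
For C -> λ: FIRST(λ) = {λ}, so it goes in M[C, t] for t ∈ {}; since λ ∈ FIRST, also for every t ∈ FOLLOW(C) = {d}.
None of these place a production in M[C, $].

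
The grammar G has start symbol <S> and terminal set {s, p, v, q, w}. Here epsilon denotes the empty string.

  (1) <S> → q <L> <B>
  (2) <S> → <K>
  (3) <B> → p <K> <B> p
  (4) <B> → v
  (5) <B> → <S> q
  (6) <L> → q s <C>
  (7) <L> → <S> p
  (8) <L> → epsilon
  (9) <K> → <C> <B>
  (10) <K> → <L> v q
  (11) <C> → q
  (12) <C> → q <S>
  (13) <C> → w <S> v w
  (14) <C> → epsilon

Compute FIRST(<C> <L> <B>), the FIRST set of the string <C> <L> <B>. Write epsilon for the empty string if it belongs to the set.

{p, q, v, w}

FIRST(<C>) = {epsilon, q, w}
FIRST(<S>) = {p, q, v, w}  (via <K>)
FIRST(<B>) = {p, q, v, w}  (via <S> q)
FIRST(<L>) = {epsilon, p, q, v, w}  (via <S> p)
FIRST(<K>) = {p, q, v, w}  (via <C> <B>, <L> v q)
FIRST(<C> <L> <B>): take FIRST of each symbol in turn, carrying on past any symbol whose FIRST contains epsilon; result {p, q, v, w}.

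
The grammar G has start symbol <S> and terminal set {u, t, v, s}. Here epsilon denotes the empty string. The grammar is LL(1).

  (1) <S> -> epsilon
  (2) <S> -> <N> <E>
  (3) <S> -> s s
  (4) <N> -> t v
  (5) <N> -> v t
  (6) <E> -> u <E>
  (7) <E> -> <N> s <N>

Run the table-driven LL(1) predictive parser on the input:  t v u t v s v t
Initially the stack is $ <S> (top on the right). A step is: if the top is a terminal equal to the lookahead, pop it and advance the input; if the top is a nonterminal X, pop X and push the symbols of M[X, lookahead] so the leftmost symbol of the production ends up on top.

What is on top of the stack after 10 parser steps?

      Stack        Input              Action
   1  $ <S>        t v u t v s v t $  expand <S> -> <N> <E>
   2  $ <E> <N>    t v u t v s v t $  expand <N> -> t v
   3  $ <E> v t    t v u t v s v t $  match t
   4  $ <E> v      v u t v s v t $    match v
   5  $ <E>        u t v s v t $      expand <E> -> u <E>
   6  $ <E> u      u t v s v t $      match u
   7  $ <E>        t v s v t $        expand <E> -> <N> s <N>
   8  $ <N> s <N>  t v s v t $        expand <N> -> t v
   9  $ <N> s v t  t v s v t $        match t
  10  $ <N> s v    v s v t $          match v
Stack after step 10: $ <N> s (top = s).

s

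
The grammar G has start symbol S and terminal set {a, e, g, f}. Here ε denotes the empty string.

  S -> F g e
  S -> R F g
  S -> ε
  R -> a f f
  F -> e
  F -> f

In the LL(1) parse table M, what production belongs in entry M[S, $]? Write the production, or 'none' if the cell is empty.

FIRST(R) = {a}
FIRST(F) = {e, f}
FIRST(S) = {ε, a, e, f}  (via F g e, R F g)
FOLLOW(S) includes $ since S is the start symbol.
FOLLOW(S): S appears on no right-hand side. Thus FOLLOW(S) = {$}.
For S -> F g e: FIRST(F g e) = {e, f}, so it goes in M[S, t] for t ∈ {e, f}.
For S -> R F g: FIRST(R F g) = {a}, so it goes in M[S, t] for t ∈ {a}.
For S -> ε: FIRST(ε) = {ε}, so it goes in M[S, t] for t ∈ {}; since ε ∈ FIRST, also for every t ∈ FOLLOW(S) = {$}.

S -> ε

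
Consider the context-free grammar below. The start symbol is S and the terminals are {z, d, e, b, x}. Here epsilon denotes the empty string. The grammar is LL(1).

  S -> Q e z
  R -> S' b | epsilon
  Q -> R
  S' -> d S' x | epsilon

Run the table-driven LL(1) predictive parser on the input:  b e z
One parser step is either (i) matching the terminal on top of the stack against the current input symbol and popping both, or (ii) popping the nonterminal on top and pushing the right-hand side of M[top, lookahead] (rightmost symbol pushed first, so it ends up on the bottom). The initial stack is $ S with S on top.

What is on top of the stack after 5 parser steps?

e

step 1: stack=$ S  input=b e z $  — expand S -> Q e z
step 2: stack=$ z e Q  input=b e z $  — expand Q -> R
step 3: stack=$ z e R  input=b e z $  — expand R -> S' b
step 4: stack=$ z e b S'  input=b e z $  — expand S' -> epsilon
step 5: stack=$ z e b  input=b e z $  — match b
Stack after step 5: $ z e (top = e).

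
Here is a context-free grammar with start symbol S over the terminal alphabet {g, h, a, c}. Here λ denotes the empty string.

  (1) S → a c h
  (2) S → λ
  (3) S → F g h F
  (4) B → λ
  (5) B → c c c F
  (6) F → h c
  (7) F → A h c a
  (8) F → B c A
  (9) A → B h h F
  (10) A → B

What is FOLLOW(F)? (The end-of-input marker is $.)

FIRST(B) = {λ, c}
FIRST(A) = {λ, c, h}  (via B h h F, B)
FIRST(F) = {c, h}  (via A h c a, B c A)
FIRST(S) = {λ, a, c, h}  (via F g h F)
FOLLOW(S) includes $ since S is the start symbol.
FOLLOW(S): S appears on no right-hand side. Thus FOLLOW(S) = {$}.
FOLLOW(B): in F→B c A, B is followed by c A with FIRST {c}; in A→B h h F, B is followed by h h F with FIRST {h}; in A→B, the suffix after B is empty, so FOLLOW(B) ⊇ FOLLOW(A) = {$, c, g, h}. Thus FOLLOW(B) = {$, c, g, h}.
FOLLOW(F): in S→F g h F (occurrence 1), F is followed by g h F with FIRST {g}; in S→F g h F (occurrence 2), the suffix after F is empty, so FOLLOW(F) ⊇ FOLLOW(S) = {$}; in B→c c c F, the suffix after F is empty, so FOLLOW(F) ⊇ FOLLOW(B) = {$, c, g, h}; in A→B h h F, the suffix after F is empty, so FOLLOW(F) ⊇ FOLLOW(A) = {$, c, g, h}. Thus FOLLOW(F) = {$, c, g, h}.
FOLLOW(A): in F→A h c a, A is followed by h c a with FIRST {h}; in F→B c A, the suffix after A is empty, so FOLLOW(A) ⊇ FOLLOW(F) = {$, c, g, h}. Thus FOLLOW(A) = {$, c, g, h}.

{$, c, g, h}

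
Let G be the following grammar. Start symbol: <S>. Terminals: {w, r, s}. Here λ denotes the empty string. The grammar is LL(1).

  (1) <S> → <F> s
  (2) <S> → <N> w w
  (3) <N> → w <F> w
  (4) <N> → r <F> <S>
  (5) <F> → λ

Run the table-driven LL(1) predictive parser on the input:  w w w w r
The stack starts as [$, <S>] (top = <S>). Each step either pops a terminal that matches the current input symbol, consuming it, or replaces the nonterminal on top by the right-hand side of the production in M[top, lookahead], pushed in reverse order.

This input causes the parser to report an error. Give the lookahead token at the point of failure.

r

     Stack          Input        Action
  1  $ <S>          w w w w r $  expand <S> → <N> w w
  2  $ w w <N>      w w w w r $  expand <N> → w <F> w
  3  $ w w w <F> w  w w w w r $  match w
  4  $ w w w <F>    w w w r $    expand <F> → λ
  5  $ w w w        w w w r $    match w
  6  $ w w          w w r $      match w
  7  $ w            w r $        match w
  8  $              r $          error: stack empty but input remains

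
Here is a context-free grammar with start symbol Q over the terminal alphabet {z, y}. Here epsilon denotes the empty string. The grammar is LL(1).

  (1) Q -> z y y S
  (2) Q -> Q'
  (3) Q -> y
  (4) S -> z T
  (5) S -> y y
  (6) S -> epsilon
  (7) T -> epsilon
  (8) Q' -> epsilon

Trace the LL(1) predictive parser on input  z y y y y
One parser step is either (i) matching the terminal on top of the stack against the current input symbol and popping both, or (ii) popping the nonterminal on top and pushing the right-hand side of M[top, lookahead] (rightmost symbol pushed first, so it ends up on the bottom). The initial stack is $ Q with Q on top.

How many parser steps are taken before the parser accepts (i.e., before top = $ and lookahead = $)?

7

step 1: stack=$ Q  input=z y y y y $  — expand Q -> z y y S
step 2: stack=$ S y y z  input=z y y y y $  — match z
step 3: stack=$ S y y  input=y y y y $  — match y
step 4: stack=$ S y  input=y y y $  — match y
step 5: stack=$ S  input=y y $  — expand S -> y y
step 6: stack=$ y y  input=y y $  — match y
step 7: stack=$ y  input=y $  — match y
Accept reached after 7 steps.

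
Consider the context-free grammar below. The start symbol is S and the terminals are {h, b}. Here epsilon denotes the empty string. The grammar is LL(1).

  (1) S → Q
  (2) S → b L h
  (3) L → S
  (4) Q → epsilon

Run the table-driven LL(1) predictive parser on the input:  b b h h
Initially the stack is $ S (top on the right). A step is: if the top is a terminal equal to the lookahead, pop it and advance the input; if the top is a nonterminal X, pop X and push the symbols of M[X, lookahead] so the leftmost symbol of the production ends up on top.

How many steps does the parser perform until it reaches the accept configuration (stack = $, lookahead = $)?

10

step 1: stack=$ S  input=b b h h $  — expand S → b L h
step 2: stack=$ h L b  input=b b h h $  — match b
step 3: stack=$ h L  input=b h h $  — expand L → S
step 4: stack=$ h S  input=b h h $  — expand S → b L h
step 5: stack=$ h h L b  input=b h h $  — match b
step 6: stack=$ h h L  input=h h $  — expand L → S
step 7: stack=$ h h S  input=h h $  — expand S → Q
step 8: stack=$ h h Q  input=h h $  — expand Q → epsilon
step 9: stack=$ h h  input=h h $  — match h
step 10: stack=$ h  input=h $  — match h
Accept reached after 10 steps.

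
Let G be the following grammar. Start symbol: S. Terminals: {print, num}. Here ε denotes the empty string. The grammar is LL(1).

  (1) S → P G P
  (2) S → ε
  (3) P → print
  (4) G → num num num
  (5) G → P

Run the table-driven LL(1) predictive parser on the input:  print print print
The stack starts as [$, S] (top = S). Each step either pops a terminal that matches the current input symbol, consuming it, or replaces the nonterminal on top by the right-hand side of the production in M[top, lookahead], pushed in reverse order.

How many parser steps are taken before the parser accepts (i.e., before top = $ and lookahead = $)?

8

     Stack        Input                Action
  1  $ S          print print print $  expand S → P G P
  2  $ P G P      print print print $  expand P → print
  3  $ P G print  print print print $  match print
  4  $ P G        print print $        expand G → P
  5  $ P P        print print $        expand P → print
  6  $ P print    print print $        match print
  7  $ P          print $              expand P → print
  8  $ print      print $              match print
Accept reached after 8 steps.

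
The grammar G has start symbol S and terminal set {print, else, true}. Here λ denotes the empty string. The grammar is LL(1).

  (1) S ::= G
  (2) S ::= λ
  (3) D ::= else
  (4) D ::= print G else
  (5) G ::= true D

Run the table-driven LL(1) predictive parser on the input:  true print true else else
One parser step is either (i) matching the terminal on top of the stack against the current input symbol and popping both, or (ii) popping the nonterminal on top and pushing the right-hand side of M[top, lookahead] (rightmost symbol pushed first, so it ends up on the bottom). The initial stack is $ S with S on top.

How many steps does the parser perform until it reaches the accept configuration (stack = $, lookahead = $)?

10

      Stack           Input                        Action
   1  $ S             true print true else else $  expand S ::= G
   2  $ G             true print true else else $  expand G ::= true D
   3  $ D true        true print true else else $  match true
   4  $ D             print true else else $       expand D ::= print G else
   5  $ else G print  print true else else $       match print
   6  $ else G        true else else $             expand G ::= true D
   7  $ else D true   true else else $             match true
   8  $ else D        else else $                  expand D ::= else
   9  $ else else     else else $                  match else
  10  $ else          else $                       match else
Accept reached after 10 steps.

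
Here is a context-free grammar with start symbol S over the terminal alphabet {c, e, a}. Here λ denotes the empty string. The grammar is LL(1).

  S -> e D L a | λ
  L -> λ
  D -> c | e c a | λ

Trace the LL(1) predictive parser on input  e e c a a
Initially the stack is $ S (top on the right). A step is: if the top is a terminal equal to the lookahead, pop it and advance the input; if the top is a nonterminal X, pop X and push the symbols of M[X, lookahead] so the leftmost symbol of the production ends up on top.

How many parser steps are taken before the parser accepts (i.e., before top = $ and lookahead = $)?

     Stack        Input        Action
  1  $ S          e e c a a $  expand S -> e D L a
  2  $ a L D e    e e c a a $  match e
  3  $ a L D      e c a a $    expand D -> e c a
  4  $ a L a c e  e c a a $    match e
  5  $ a L a c    c a a $      match c
  6  $ a L a      a a $        match a
  7  $ a L        a $          expand L -> λ
  8  $ a          a $          match a
Accept reached after 8 steps.

8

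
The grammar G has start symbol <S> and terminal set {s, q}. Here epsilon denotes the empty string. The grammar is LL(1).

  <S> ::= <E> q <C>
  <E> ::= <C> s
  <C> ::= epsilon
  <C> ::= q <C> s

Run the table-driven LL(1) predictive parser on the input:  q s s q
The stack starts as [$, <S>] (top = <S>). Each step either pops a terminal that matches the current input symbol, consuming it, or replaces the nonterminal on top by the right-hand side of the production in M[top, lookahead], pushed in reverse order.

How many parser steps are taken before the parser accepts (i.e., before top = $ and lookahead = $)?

     Stack              Input      Action
  1  $ <S>              q s s q $  expand <S> ::= <E> q <C>
  2  $ <C> q <E>        q s s q $  expand <E> ::= <C> s
  3  $ <C> q s <C>      q s s q $  expand <C> ::= q <C> s
  4  $ <C> q s s <C> q  q s s q $  match q
  5  $ <C> q s s <C>    s s q $    expand <C> ::= epsilon
  6  $ <C> q s s        s s q $    match s
  7  $ <C> q s          s q $      match s
  8  $ <C> q            q $        match q
  9  $ <C>              $          expand <C> ::= epsilon
Accept reached after 9 steps.

9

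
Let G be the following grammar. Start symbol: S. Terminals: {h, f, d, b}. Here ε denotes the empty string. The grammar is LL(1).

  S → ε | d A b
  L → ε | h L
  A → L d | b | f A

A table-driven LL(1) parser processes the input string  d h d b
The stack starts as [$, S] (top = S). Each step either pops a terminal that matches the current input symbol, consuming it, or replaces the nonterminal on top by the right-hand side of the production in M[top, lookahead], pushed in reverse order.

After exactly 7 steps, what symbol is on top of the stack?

b

step 1: stack=$ S  input=d h d b $  — expand S → d A b
step 2: stack=$ b A d  input=d h d b $  — match d
step 3: stack=$ b A  input=h d b $  — expand A → L d
step 4: stack=$ b d L  input=h d b $  — expand L → h L
step 5: stack=$ b d L h  input=h d b $  — match h
step 6: stack=$ b d L  input=d b $  — expand L → ε
step 7: stack=$ b d  input=d b $  — match d
Stack after step 7: $ b (top = b).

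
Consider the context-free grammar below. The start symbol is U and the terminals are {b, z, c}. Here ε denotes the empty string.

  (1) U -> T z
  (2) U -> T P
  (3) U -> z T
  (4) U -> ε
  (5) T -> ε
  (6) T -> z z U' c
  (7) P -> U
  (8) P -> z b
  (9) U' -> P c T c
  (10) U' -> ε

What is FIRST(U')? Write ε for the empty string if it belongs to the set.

FIRST(T) = {ε, z}
FIRST(U) = {ε, z}  (via T z, T P)
FIRST(P) = {ε, z}  (via U)
FIRST(U') = {ε, c, z}  (via P c T c)

{ε, c, z}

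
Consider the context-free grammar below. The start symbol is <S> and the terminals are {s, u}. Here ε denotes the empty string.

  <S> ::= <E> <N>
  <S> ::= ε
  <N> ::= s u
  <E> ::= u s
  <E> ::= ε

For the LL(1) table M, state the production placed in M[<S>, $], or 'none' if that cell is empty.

<S> ::= ε

FIRST(<N>) = {s}
FIRST(<E>) = {ε, u}
FIRST(<S>) = {ε, s, u}  (via <E> <N>)
FOLLOW(<S>) includes $ since <S> is the start symbol.
FOLLOW(<S>): <S> appears on no right-hand side. Thus FOLLOW(<S>) = {$}.
For <S> ::= <E> <N>: FIRST(<E> <N>) = {s, u}, so it goes in M[<S>, t] for t ∈ {s, u}.
For <S> ::= ε: FIRST(ε) = {ε}, so it goes in M[<S>, t] for t ∈ {}; since ε ∈ FIRST, also for every t ∈ FOLLOW(<S>) = {$}.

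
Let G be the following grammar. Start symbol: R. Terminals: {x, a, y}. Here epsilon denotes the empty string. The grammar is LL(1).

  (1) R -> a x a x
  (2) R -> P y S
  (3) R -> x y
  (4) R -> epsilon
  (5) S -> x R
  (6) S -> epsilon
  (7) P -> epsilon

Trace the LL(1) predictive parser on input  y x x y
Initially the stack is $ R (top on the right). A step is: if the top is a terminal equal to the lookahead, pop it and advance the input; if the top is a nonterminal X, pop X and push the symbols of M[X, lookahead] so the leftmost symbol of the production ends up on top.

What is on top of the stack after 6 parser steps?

step 1: stack=$ R  input=y x x y $  — expand R -> P y S
step 2: stack=$ S y P  input=y x x y $  — expand P -> epsilon
step 3: stack=$ S y  input=y x x y $  — match y
step 4: stack=$ S  input=x x y $  — expand S -> x R
step 5: stack=$ R x  input=x x y $  — match x
step 6: stack=$ R  input=x y $  — expand R -> x y
Stack after step 6: $ y x (top = x).

x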